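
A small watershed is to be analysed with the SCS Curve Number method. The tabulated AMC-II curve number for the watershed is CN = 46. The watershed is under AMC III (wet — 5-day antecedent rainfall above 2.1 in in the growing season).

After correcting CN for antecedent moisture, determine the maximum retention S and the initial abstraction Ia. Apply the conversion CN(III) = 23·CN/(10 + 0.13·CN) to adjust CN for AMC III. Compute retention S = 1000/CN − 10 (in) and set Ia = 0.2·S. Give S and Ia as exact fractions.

S = 2700/529 in ≈ 5.104 in; Ia = 540/529 in ≈ 1.021 in

Wet (AMC III): CN(III) = 23·46/(10 + 0.13·46) = 1058/(799/50) = 52900/799 ≈ 66.208
Max retention: S = 1000/(52900/799) − 10 = 2700/529 in (≈ 5.104 in)
Ia = 0.2·(2700/529) = 540/529 in ≈ 1.021 in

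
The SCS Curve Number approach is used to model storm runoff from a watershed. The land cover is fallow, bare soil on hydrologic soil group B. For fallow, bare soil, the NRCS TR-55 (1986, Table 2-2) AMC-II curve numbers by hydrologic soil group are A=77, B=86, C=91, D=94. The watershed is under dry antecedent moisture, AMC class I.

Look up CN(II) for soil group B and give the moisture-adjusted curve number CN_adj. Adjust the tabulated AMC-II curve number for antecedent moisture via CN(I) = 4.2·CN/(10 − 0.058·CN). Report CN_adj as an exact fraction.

CN_adj = 12900/179 ≈ 72.067

NRCS table: fallow, bare soil, soil group B → CN(II) = 86
CN(I) from CN(II)=86: (4.2·86)/(10 − 0.058·86) = 12900/179 ≈ 72.067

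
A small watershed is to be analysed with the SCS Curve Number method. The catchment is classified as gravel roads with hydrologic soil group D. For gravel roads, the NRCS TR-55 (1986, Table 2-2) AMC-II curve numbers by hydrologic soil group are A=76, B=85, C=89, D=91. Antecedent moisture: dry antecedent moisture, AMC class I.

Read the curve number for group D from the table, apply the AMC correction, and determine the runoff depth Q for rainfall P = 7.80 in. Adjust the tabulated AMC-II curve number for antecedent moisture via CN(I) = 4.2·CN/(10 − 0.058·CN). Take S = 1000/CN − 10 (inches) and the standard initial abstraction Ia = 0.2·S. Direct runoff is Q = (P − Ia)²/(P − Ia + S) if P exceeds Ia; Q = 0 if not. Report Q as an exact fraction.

Q = 60543961/10914995 in ≈ 5.547 in

NRCS table: gravel roads, soil group D → CN(II) = 91
Adjust CN=91 to AMC I: 4.2·91/(10 − 0.058·91) → (1911/5) ÷ (2361/500) = 63700/787 ≈ 80.940
Retention S: 1000/CN − 10 with CN=80.940 → S = 1500/637 ≈ 2.355 in
Initial abstraction Ia = S/5 = (1500/637)/5 = 300/637 ≈ 0.471 in
P − Ia = 7.800 − 0.471 = 23343/3185 ≈ 7.329 in (> 0, runoff occurs)
Q = (23343/3185)²/((23343/3185) + 1500/637) = (544895649/10144225)/(30843/3185) = 60543961/10914995 in ≈ 5.547 in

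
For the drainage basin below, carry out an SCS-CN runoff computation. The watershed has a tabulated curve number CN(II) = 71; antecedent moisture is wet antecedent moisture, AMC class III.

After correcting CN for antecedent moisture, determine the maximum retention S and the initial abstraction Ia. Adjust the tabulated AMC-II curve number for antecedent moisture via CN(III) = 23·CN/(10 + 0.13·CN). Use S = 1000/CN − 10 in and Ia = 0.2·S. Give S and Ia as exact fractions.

CN(III) from CN(II)=71: (23·71)/(10 + 0.13·71) = 163300/1923 ≈ 84.919
Retention S: 1000/CN − 10 with CN=84.919 → S = 2900/1633 ≈ 1.776 in
Ia = 0.2S: 0.2·1.776 = 0.355 in (exactly 580/1633)

S = 2900/1633 in ≈ 1.776 in; Ia = 580/1633 in ≈ 0.355 in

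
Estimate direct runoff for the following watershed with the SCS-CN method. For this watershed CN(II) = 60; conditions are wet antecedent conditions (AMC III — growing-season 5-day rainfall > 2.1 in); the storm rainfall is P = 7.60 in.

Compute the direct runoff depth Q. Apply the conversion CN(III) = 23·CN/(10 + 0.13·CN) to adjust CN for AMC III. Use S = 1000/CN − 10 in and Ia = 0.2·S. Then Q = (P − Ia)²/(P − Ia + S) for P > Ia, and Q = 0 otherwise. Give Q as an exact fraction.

Q = 2933042/590295 in ≈ 4.969 in

CN(III) from CN(II)=60: (23·60)/(10 + 0.13·60) = 6900/89 ≈ 77.528
S = 1000/(6900/89) − 10 = 200/69 in ≈ 2.899 in
Ia = 0.2·(200/69) = 40/69 in ≈ 0.580 in
Since P=7.600 > Ia=0.580: effective rainfall P−Ia = 2422/345 in
Q = (2422/345)²/((2422/345) + 200/69) = (5866084/119025)/(3422/345) = 2933042/590295 in ≈ 4.969 in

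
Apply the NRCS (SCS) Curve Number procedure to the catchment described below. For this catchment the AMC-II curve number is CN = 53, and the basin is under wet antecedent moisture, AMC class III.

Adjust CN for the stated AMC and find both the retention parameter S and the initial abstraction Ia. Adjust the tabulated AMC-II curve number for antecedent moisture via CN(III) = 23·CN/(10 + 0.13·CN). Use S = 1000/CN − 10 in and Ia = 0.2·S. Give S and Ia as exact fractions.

S = 4700/1219 in ≈ 3.856 in; Ia = 940/1219 in ≈ 0.771 in

Wet (AMC III): CN(III) = 23·53/(10 + 0.13·53) = 1219/(1689/100) = 121900/1689 ≈ 72.173
S = 1000/(121900/1689) − 10 = 4700/1219 in ≈ 3.856 in
Ia = 0.2·(4700/1219) = 940/1219 in ≈ 0.771 in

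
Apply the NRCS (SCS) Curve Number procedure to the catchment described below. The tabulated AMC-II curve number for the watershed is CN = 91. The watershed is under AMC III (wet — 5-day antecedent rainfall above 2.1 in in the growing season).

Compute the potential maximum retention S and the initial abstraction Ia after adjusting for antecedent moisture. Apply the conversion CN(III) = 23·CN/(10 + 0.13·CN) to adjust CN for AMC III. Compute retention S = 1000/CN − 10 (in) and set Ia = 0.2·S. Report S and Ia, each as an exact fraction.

S = 900/2093 in ≈ 0.430 in; Ia = 180/2093 in ≈ 0.086 in

Adjust CN=91 to AMC III: 23·91/(10 + 0.13·91) → 2093 ÷ (2183/100) = 209300/2183 ≈ 95.877
S = 1000/(209300/2183) − 10 = 900/2093 in ≈ 0.430 in
Ia = 0.2S: 0.2·0.430 = 0.086 in (exactly 180/2093)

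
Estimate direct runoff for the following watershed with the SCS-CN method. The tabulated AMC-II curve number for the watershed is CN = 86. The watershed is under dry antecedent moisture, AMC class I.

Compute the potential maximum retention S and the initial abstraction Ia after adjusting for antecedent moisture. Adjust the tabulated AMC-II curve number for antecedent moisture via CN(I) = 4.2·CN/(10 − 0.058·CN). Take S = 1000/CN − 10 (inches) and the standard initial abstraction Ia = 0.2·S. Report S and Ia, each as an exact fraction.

CN(I) from CN(II)=86: (4.2·86)/(10 − 0.058·86) = 12900/179 ≈ 72.067
S = 1000/(12900/179) − 10 = 500/129 in ≈ 3.876 in
Initial abstraction Ia = S/5 = (500/129)/5 = 100/129 ≈ 0.775 in

S = 500/129 in ≈ 3.876 in; Ia = 100/129 in ≈ 0.775 in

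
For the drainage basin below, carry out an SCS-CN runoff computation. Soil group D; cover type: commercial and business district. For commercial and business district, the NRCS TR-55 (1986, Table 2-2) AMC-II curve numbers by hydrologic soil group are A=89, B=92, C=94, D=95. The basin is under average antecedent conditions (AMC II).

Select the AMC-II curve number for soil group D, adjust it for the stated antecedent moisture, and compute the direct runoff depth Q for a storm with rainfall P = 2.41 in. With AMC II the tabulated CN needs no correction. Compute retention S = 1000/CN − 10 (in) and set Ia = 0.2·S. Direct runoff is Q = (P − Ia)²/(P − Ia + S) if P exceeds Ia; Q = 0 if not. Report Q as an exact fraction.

Q = 19175641/10220100 in ≈ 1.876 in

NRCS table: commercial and business district, soil group D → CN(II) = 95
AMC II — tabulated CN = 95 applies directly.
Max retention: S = 1000/95 − 10 = 10/19 in (≈ 0.526 in)
Ia = 0.2·(10/19) = 2/19 in ≈ 0.105 in
P − Ia = 2.410 − 0.105 = 4379/1900 ≈ 2.305 in (> 0, runoff occurs)
Q = (4379/1900)²/((4379/1900) + 10/19) = (19175641/3610000)/(5379/1900) = 19175641/10220100 in ≈ 1.876 in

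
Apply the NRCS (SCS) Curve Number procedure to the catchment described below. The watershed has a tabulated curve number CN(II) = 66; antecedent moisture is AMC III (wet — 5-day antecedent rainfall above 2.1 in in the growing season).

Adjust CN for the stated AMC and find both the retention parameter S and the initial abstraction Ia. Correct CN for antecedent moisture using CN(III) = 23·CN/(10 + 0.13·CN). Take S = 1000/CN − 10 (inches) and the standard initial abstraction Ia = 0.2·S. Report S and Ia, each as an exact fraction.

Adjust CN=66 to AMC III: 23·66/(10 + 0.13·66) → 1518 ÷ (929/50) = 75900/929 ≈ 81.701
S = 1000/(75900/929) − 10 = 1700/759 in ≈ 2.240 in
Ia = 0.2S: 0.2·2.240 = 0.448 in (exactly 340/759)

S = 1700/759 in ≈ 2.240 in; Ia = 340/759 in ≈ 0.448 in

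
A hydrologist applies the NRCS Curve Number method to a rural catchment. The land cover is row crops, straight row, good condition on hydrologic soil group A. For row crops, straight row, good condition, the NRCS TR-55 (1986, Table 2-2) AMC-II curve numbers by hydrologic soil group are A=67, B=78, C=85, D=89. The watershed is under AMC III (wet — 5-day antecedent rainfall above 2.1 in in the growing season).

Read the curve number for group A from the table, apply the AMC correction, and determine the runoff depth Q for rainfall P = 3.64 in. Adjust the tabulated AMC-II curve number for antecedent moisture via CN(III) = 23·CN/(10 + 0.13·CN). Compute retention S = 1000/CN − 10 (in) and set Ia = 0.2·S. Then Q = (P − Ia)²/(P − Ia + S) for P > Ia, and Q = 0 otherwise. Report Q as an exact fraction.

Q = 15309360361/7945049275 in ≈ 1.927 in

NRCS table: row crops, straight row, good condition, soil group A → CN(II) = 67
Wet (AMC III): CN(III) = 23·67/(10 + 0.13·67) = 1541/(1871/100) = 154100/1871 ≈ 82.362
S = 1000/(154100/1871) − 10 = 3300/1541 in ≈ 2.141 in
Ia = 0.2·(3300/1541) = 660/1541 in ≈ 0.428 in
P − Ia = 3.640 − 0.428 = 123731/38525 ≈ 3.212 in (> 0, runoff occurs)
Q = (123731/38525)²/((123731/38525) + 3300/1541) = (15309360361/1484175625)/(206231/38525) = 15309360361/7945049275 in ≈ 1.927 in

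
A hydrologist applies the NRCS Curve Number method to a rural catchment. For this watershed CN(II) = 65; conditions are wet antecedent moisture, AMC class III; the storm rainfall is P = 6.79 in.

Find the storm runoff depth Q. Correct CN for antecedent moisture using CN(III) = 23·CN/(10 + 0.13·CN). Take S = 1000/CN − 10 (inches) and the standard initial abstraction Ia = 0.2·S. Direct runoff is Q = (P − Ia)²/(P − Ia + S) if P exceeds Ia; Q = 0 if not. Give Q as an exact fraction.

Q = 5104134063/1106389700 in ≈ 4.613 in

Wet (AMC III): CN(III) = 23·65/(10 + 0.13·65) = 1495/(369/20) = 29900/369 ≈ 81.030
Retention S: 1000/CN − 10 with CN=81.030 → S = 700/299 ≈ 2.341 in
Ia = 0.2·(700/299) = 140/299 in ≈ 0.468 in
Since P=6.790 > Ia=0.468: effective rainfall P−Ia = 189021/29900 in
Q: (189021/29900)² ÷ (259021/29900) = 5104134063/1106389700 in (≈ 4.613 in)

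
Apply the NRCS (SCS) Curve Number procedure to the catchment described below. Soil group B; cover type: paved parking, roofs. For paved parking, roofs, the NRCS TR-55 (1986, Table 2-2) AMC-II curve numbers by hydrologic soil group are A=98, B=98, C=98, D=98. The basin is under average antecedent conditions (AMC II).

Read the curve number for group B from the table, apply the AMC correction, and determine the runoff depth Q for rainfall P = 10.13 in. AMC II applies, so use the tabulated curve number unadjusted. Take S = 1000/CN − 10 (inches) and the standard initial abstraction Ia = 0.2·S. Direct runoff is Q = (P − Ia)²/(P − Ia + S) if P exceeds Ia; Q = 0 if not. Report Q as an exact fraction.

Q = 2444016969/247141300 in ≈ 9.889 in

NRCS table: paved parking, roofs, soil group B → CN(II) = 98
AMC II — tabulated CN = 98 applies directly.
S = 1000/98 − 10 = 10/49 in ≈ 0.204 in
Ia = 0.2·(10/49) = 2/49 in ≈ 0.041 in
P − Ia = 10.130 − 0.041 = 49437/4900 ≈ 10.089 in (> 0, runoff occurs)
Q = (49437/4900)²/((49437/4900) + 10/49) = (2444016969/24010000)/(50437/4900) = 2444016969/247141300 in ≈ 9.889 in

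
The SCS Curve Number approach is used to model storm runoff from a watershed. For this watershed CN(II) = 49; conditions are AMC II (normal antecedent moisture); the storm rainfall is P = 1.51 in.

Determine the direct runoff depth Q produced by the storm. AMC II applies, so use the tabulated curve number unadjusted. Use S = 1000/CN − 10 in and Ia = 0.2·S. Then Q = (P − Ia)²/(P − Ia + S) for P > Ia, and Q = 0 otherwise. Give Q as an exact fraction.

Q = 0 in ≈ 0.000 in

CN(II) = 49; AMC II needs no correction.
Retention S: 1000/CN − 10 with CN=49.000 → S = 510/49 ≈ 10.408 in
Ia = 0.2·(510/49) = 102/49 in ≈ 2.082 in
P = 1.510 ≤ Ia = 2.082 in: entire storm abstracted, Q = 0.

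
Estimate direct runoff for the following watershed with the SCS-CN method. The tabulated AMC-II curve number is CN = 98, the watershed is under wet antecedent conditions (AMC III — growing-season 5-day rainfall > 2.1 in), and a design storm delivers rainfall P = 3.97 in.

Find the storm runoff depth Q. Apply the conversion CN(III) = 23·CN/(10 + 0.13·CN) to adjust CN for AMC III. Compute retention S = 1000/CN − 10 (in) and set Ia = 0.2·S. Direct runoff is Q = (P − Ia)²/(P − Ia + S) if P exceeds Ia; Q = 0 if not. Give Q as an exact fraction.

Q = 198398085561/51325721300 in ≈ 3.865 in

CN(III) from CN(II)=98: (23·98)/(10 + 0.13·98) = 112700/1137 ≈ 99.120
Retention S: 1000/CN − 10 with CN=99.120 → S = 100/1127 ≈ 0.089 in
Initial abstraction Ia = S/5 = (100/1127)/5 = 20/1127 ≈ 0.018 in
Since P=3.970 > Ia=0.018: effective rainfall P−Ia = 445419/112700 in
Q = (445419/112700)²/((445419/112700) + 100/1127) = (198398085561/12701290000)/(455419/112700) = 198398085561/51325721300 in ≈ 3.865 in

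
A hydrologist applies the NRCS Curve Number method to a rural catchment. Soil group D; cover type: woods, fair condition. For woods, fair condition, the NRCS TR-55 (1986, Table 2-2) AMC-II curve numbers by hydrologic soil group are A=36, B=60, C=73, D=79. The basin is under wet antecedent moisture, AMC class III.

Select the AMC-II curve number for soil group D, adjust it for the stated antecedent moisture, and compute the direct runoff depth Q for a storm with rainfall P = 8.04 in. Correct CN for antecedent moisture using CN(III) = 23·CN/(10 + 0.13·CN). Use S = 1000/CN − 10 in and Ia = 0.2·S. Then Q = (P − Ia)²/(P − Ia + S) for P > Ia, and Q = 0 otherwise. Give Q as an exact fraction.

NRCS table: woods, fair condition, soil group D → CN(II) = 79
Wet (AMC III): CN(III) = 23·79/(10 + 0.13·79) = 1817/(2027/100) = 181700/2027 ≈ 89.640
Max retention: S = 1000/(181700/2027) − 10 = 2100/1817 in (≈ 1.156 in)
Ia = 0.2S: 0.2·1.156 = 0.231 in (exactly 420/1817)
Excess rainfall: 8.040 − 0.231 = 7.809 in; P > Ia so Q > 0
Q = (354717/45425)²/((354717/45425) + 2100/1817) = (125824150089/2063430625)/(407217/45425) = 41941383363/6165944075 in ≈ 6.802 in

Q = 41941383363/6165944075 in ≈ 6.802 in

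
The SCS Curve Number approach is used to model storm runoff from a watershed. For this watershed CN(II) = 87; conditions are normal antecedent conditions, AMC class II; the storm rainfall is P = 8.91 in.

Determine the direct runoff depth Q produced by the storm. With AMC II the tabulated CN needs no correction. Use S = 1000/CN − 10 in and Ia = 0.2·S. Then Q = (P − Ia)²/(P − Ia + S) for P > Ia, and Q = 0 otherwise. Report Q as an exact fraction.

Average conditions: CN = 87 (no AMC adjustment).
Retention S: 1000/CN − 10 with CN=87.000 → S = 130/87 ≈ 1.494 in
Initial abstraction Ia = S/5 = (130/87)/5 = 26/87 ≈ 0.299 in
Since P=8.910 > Ia=0.299: effective rainfall P−Ia = 74917/8700 in
Q: (74917/8700)² ÷ (87917/8700) = 5612556889/764877900 in (≈ 7.338 in)

Q = 5612556889/764877900 in ≈ 7.338 in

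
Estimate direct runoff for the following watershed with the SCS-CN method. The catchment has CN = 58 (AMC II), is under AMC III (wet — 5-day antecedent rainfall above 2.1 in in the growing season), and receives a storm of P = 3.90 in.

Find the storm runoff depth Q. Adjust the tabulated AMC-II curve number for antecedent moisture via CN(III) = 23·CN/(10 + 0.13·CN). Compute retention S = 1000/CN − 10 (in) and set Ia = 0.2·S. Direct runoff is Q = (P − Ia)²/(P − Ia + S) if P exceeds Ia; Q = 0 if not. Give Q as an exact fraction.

Q = 52867441/31729190 in ≈ 1.666 in

Adjust CN=58 to AMC III: 23·58/(10 + 0.13·58) → 1334 ÷ (877/50) = 66700/877 ≈ 76.055
Retention S: 1000/CN − 10 with CN=76.055 → S = 2100/667 ≈ 3.148 in
Ia = 0.2·(2100/667) = 420/667 in ≈ 0.630 in
P − Ia = 3.900 − 0.630 = 21813/6670 ≈ 3.270 in (> 0, runoff occurs)
Runoff Q = (P−Ia)²/(P−Ia+S) = (3.270)²/(3.270+3.148) = 52867441/31729190 ≈ 1.666 in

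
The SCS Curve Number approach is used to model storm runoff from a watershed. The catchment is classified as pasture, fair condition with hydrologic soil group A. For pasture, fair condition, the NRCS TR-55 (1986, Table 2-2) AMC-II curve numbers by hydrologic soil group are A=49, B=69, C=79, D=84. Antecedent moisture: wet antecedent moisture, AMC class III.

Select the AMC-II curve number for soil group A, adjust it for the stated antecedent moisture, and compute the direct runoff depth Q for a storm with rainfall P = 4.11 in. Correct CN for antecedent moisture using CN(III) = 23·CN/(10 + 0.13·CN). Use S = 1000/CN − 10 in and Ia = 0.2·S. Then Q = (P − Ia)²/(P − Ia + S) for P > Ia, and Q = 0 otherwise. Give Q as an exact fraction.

Q = 43487757603/32727967300 in ≈ 1.329 in

NRCS table: pasture, fair condition, soil group A → CN(II) = 49
CN(III) from CN(II)=49: (23·49)/(10 + 0.13·49) = 112700/1637 ≈ 68.845
Max retention: S = 1000/(112700/1637) − 10 = 5100/1127 in (≈ 4.525 in)
Ia = 0.2S: 0.2·4.525 = 0.905 in (exactly 1020/1127)
Excess rainfall: 4.110 − 0.905 = 3.205 in; P > Ia so Q > 0
Q: (361197/112700)² ÷ (871197/112700) = 43487757603/32727967300 in (≈ 1.329 in)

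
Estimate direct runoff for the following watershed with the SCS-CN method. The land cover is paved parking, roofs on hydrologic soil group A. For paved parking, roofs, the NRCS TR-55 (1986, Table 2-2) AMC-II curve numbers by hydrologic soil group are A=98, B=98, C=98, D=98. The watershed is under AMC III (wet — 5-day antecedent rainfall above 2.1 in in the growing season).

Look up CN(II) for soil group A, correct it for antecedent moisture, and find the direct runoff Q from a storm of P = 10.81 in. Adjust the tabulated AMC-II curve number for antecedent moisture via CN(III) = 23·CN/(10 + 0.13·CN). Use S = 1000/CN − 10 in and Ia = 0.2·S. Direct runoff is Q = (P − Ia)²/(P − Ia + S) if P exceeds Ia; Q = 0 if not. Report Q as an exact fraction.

Q = 1479354066369/138202544900 in ≈ 10.704 in

NRCS table: paved parking, roofs, soil group A → CN(II) = 98
CN(III) from CN(II)=98: (23·98)/(10 + 0.13·98) = 112700/1137 ≈ 99.120
Max retention: S = 1000/(112700/1137) − 10 = 100/1127 in (≈ 0.089 in)
Ia = 0.2·(100/1127) = 20/1127 in ≈ 0.018 in
P − Ia = 10.810 − 0.018 = 1216287/112700 ≈ 10.792 in (> 0, runoff occurs)
Runoff Q = (P−Ia)²/(P−Ia+S) = (10.792)²/(10.792+0.089) = 1479354066369/138202544900 ≈ 10.704 in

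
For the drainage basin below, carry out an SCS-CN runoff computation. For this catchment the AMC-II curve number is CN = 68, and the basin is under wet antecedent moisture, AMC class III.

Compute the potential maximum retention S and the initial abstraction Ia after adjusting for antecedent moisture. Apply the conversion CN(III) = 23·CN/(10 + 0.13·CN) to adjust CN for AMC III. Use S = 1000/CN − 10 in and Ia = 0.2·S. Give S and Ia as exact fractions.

Wet (AMC III): CN(III) = 23·68/(10 + 0.13·68) = 1564/(471/25) = 39100/471 ≈ 83.015
Max retention: S = 1000/(39100/471) − 10 = 800/391 in (≈ 2.046 in)
Initial abstraction Ia = S/5 = (800/391)/5 = 160/391 ≈ 0.409 in

S = 800/391 in ≈ 2.046 in; Ia = 160/391 in ≈ 0.409 in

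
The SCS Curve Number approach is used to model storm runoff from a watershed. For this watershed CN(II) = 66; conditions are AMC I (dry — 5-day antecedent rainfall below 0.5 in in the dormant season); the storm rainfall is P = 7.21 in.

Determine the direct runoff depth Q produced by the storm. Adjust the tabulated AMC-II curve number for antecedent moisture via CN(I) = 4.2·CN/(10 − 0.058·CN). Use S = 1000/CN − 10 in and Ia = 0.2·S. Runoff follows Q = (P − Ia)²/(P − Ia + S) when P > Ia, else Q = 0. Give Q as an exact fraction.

Dry (AMC I): CN(I) = 4.2·66/(10 − 0.058·66) = (1386/5)/(1543/250) = 69300/1543 ≈ 44.913
Retention S: 1000/CN − 10 with CN=44.913 → S = 8500/693 ≈ 12.266 in
Ia = 0.2S: 0.2·12.266 = 2.453 in (exactly 1700/693)
Excess rainfall: 7.210 − 2.453 = 4.757 in; P > Ia so Q > 0
Q = (329653/69300)²/((329653/69300) + 8500/693) = (108671100409/4802490000)/(1179653/69300) = 108671100409/81749952900 in ≈ 1.329 in

Q = 108671100409/81749952900 in ≈ 1.329 in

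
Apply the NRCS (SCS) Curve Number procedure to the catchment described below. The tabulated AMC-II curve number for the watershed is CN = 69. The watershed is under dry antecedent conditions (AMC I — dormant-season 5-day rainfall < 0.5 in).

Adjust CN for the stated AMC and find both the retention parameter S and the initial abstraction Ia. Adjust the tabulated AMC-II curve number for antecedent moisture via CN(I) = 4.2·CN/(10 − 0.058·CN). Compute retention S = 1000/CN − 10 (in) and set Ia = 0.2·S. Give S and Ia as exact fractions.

CN(I) from CN(II)=69: (4.2·69)/(10 − 0.058·69) = 144900/2999 ≈ 48.316
Max retention: S = 1000/(144900/2999) − 10 = 15500/1449 in (≈ 10.697 in)
Initial abstraction Ia = S/5 = (15500/1449)/5 = 3100/1449 ≈ 2.139 in

S = 15500/1449 in ≈ 10.697 in; Ia = 3100/1449 in ≈ 2.139 in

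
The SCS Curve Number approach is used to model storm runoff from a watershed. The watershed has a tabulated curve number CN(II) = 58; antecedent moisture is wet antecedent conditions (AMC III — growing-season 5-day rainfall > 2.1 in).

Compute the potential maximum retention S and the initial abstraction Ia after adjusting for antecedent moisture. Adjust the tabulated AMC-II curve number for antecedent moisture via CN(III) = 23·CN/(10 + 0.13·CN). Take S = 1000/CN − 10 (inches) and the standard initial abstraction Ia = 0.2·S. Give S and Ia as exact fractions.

Adjust CN=58 to AMC III: 23·58/(10 + 0.13·58) → 1334 ÷ (877/50) = 66700/877 ≈ 76.055
Retention S: 1000/CN − 10 with CN=76.055 → S = 2100/667 ≈ 3.148 in
Ia = 0.2·(2100/667) = 420/667 in ≈ 0.630 in

S = 2100/667 in ≈ 3.148 in; Ia = 420/667 in ≈ 0.630 in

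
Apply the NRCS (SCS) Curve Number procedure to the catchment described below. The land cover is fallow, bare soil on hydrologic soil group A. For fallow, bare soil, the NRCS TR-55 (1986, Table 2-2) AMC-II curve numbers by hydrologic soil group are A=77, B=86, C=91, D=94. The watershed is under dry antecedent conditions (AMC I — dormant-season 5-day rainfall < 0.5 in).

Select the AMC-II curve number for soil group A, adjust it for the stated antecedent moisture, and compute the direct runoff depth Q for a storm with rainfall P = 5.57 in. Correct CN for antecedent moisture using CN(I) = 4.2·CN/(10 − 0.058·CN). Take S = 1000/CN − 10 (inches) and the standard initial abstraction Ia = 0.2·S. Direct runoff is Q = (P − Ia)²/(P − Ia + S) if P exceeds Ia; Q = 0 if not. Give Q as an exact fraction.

NRCS table: fallow, bare soil, soil group A → CN(II) = 77
CN(I) from CN(II)=77: (4.2·77)/(10 − 0.058·77) = 161700/2767 ≈ 58.439
S = 1000/(161700/2767) − 10 = 11500/1617 in ≈ 7.112 in
Ia = 0.2S: 0.2·7.112 = 1.422 in (exactly 2300/1617)
Excess rainfall: 5.570 − 1.422 = 4.148 in; P > Ia so Q > 0
Runoff Q = (P−Ia)²/(P−Ia+S) = (4.148)²/(4.148+7.112) = 449796907561/294402177300 ≈ 1.528 in

Q = 449796907561/294402177300 in ≈ 1.528 in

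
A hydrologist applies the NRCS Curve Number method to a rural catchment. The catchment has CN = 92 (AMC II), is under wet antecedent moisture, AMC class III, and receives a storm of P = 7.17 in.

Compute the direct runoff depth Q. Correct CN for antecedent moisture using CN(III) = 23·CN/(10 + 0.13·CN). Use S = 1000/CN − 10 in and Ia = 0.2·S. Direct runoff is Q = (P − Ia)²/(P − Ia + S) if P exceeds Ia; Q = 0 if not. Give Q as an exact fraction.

Wet (AMC III): CN(III) = 23·92/(10 + 0.13·92) = 2116/(549/25) = 52900/549 ≈ 96.357
S = 1000/(52900/549) − 10 = 200/529 in ≈ 0.378 in
Ia = 0.2S: 0.2·0.378 = 0.076 in (exactly 40/529)
P − Ia = 7.170 − 0.076 = 375293/52900 ≈ 7.094 in (> 0, runoff occurs)
Runoff Q = (P−Ia)²/(P−Ia+S) = (7.094)²/(7.094+0.378) = 140844835849/20910999700 ≈ 6.735 in

Q = 140844835849/20910999700 in ≈ 6.735 in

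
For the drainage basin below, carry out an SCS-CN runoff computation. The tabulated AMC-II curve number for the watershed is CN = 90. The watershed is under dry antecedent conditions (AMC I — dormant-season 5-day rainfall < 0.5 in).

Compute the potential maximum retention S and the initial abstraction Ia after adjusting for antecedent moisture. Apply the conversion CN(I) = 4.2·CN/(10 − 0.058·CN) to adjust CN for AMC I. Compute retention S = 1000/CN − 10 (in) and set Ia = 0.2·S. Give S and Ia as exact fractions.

S = 500/189 in ≈ 2.646 in; Ia = 100/189 in ≈ 0.529 in

Dry (AMC I): CN(I) = 4.2·90/(10 − 0.058·90) = 378/(239/50) = 18900/239 ≈ 79.079
Retention S: 1000/CN − 10 with CN=79.079 → S = 500/189 ≈ 2.646 in
Ia = 0.2S: 0.2·2.646 = 0.529 in (exactly 100/189)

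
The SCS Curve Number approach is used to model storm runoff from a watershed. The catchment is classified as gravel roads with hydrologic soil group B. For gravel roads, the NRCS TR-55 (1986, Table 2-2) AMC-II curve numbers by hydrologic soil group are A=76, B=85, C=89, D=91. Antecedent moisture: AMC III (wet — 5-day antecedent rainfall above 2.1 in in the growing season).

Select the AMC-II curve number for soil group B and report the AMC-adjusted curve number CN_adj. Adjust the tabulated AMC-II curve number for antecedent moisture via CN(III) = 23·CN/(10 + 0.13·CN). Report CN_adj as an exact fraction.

NRCS table: gravel roads, soil group B → CN(II) = 85
Wet (AMC III): CN(III) = 23·85/(10 + 0.13·85) = 1955/(421/20) = 39100/421 ≈ 92.874

CN_adj = 39100/421 ≈ 92.874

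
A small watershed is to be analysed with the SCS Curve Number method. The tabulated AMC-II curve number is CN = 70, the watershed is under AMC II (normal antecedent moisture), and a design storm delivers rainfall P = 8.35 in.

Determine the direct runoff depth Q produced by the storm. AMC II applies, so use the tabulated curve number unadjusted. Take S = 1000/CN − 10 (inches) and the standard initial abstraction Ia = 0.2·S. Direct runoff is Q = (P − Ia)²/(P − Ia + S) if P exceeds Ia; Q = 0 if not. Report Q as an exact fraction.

Q = 1100401/230860 in ≈ 4.767 in

CN(II) = 70; AMC II needs no correction.
Retention S: 1000/CN − 10 with CN=70.000 → S = 30/7 ≈ 4.286 in
Ia = 0.2·(30/7) = 6/7 in ≈ 0.857 in
Excess rainfall: 8.350 − 0.857 = 7.493 in; P > Ia so Q > 0
Q: (1049/140)² ÷ (1649/140) = 1100401/230860 in (≈ 4.767 in)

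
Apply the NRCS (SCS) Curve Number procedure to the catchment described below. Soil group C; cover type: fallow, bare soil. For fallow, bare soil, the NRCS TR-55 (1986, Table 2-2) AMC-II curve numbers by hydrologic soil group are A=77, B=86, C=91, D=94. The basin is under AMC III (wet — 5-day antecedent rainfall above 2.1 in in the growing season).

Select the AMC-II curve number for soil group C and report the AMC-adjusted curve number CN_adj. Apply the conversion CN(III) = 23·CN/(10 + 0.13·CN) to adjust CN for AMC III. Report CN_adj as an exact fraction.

NRCS table: fallow, bare soil, soil group C → CN(II) = 91
Adjust CN=91 to AMC III: 23·91/(10 + 0.13·91) → 2093 ÷ (2183/100) = 209300/2183 ≈ 95.877

CN_adj = 209300/2183 ≈ 95.877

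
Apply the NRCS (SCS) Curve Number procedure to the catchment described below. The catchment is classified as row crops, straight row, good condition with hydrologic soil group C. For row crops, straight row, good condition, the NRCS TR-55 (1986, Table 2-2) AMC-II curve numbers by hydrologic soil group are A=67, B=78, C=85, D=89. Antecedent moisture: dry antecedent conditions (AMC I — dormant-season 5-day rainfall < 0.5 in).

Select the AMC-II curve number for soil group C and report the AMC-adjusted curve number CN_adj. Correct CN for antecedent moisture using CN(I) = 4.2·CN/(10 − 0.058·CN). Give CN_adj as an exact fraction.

NRCS table: row crops, straight row, good condition, soil group C → CN(II) = 85
CN(I) from CN(II)=85: (4.2·85)/(10 − 0.058·85) = 11900/169 ≈ 70.414

CN_adj = 11900/169 ≈ 70.414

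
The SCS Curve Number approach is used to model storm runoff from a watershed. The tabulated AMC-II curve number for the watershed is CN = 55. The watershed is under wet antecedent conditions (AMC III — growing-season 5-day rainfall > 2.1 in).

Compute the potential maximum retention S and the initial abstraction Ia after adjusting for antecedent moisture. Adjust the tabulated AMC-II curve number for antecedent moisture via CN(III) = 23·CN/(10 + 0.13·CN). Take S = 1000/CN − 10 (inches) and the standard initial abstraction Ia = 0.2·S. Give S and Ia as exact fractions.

Adjust CN=55 to AMC III: 23·55/(10 + 0.13·55) → 1265 ÷ (343/20) = 25300/343 ≈ 73.761
Retention S: 1000/CN − 10 with CN=73.761 → S = 900/253 ≈ 3.557 in
Ia = 0.2·(900/253) = 180/253 in ≈ 0.711 in

S = 900/253 in ≈ 3.557 in; Ia = 180/253 in ≈ 0.711 in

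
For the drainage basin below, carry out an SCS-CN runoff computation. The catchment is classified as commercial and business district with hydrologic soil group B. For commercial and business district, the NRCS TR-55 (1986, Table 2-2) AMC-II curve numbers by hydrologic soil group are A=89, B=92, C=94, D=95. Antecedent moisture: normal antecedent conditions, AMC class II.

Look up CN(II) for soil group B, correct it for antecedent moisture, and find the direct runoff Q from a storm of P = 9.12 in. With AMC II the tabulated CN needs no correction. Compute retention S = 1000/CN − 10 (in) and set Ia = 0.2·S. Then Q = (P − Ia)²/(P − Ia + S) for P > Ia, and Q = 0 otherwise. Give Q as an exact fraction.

NRCS table: commercial and business district, soil group B → CN(II) = 92
CN(II) = 92; AMC II needs no correction.
Max retention: S = 1000/92 − 10 = 20/23 in (≈ 0.870 in)
Ia = 0.2S: 0.2·0.870 = 0.174 in (exactly 4/23)
Since P=9.120 > Ia=0.174: effective rainfall P−Ia = 5144/575 in
Q: (5144/575)² ÷ (5644/575) = 6615184/811325 in (≈ 8.154 in)

Q = 6615184/811325 in ≈ 8.154 in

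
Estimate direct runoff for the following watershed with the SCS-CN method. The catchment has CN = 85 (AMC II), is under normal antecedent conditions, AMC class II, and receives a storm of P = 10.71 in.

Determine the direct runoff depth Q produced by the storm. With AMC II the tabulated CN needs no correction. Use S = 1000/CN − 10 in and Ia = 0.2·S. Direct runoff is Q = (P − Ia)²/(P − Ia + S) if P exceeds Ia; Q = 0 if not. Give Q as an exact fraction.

Average conditions: CN = 85 (no AMC adjustment).
Max retention: S = 1000/85 − 10 = 30/17 in (≈ 1.765 in)
Ia = 0.2S: 0.2·1.765 = 0.353 in (exactly 6/17)
P − Ia = 10.710 − 0.353 = 17607/1700 ≈ 10.357 in (> 0, runoff occurs)
Q = (17607/1700)²/((17607/1700) + 30/17) = (310006449/2890000)/(20607/1700) = 103335483/11677300 in ≈ 8.849 in

Q = 103335483/11677300 in ≈ 8.849 in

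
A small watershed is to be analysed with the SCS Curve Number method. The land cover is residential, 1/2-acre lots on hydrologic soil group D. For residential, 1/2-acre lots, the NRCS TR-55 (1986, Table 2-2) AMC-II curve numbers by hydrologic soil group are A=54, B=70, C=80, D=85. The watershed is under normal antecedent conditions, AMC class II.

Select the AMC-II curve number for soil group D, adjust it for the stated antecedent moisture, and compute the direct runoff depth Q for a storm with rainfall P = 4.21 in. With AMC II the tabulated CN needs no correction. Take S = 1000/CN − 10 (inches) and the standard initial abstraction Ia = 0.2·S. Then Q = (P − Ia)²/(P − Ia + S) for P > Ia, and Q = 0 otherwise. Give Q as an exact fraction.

Q = 42994249/16246900 in ≈ 2.646 in

NRCS table: residential, 1/2-acre lots, soil group D → CN(II) = 85
CN(II) = 85; AMC II needs no correction.
Retention S: 1000/CN − 10 with CN=85.000 → S = 30/17 ≈ 1.765 in
Ia = 0.2S: 0.2·1.765 = 0.353 in (exactly 6/17)
P − Ia = 4.210 − 0.353 = 6557/1700 ≈ 3.857 in (> 0, runoff occurs)
Q: (6557/1700)² ÷ (9557/1700) = 42994249/16246900 in (≈ 2.646 in)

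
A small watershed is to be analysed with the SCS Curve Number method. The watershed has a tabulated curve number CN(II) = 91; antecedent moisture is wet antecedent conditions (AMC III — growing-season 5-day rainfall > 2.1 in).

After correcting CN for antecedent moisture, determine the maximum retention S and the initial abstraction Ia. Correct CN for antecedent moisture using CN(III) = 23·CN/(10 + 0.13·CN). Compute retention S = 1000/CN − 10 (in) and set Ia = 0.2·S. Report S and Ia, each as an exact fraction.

S = 900/2093 in ≈ 0.430 in; Ia = 180/2093 in ≈ 0.086 in

Adjust CN=91 to AMC III: 23·91/(10 + 0.13·91) → 2093 ÷ (2183/100) = 209300/2183 ≈ 95.877
Retention S: 1000/CN − 10 with CN=95.877 → S = 900/2093 ≈ 0.430 in
Ia = 0.2·(900/2093) = 180/2093 in ≈ 0.086 in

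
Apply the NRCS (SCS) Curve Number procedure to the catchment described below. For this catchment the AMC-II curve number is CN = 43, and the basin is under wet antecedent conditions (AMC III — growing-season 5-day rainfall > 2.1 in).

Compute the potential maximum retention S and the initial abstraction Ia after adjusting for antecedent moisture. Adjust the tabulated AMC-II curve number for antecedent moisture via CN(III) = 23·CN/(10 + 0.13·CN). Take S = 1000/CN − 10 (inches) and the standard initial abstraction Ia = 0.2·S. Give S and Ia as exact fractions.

S = 5700/989 in ≈ 5.763 in; Ia = 1140/989 in ≈ 1.153 in

CN(III) from CN(II)=43: (23·43)/(10 + 0.13·43) = 98900/1559 ≈ 63.438
Max retention: S = 1000/(98900/1559) − 10 = 5700/989 in (≈ 5.763 in)
Ia = 0.2S: 0.2·5.763 = 1.153 in (exactly 1140/989)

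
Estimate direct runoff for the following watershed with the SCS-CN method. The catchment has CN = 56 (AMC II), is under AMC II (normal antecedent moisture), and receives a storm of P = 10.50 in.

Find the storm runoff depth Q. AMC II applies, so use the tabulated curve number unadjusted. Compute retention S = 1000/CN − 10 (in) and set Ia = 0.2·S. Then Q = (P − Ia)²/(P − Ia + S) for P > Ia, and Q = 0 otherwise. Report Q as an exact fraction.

AMC II — tabulated CN = 56 applies directly.
S = 1000/56 − 10 = 55/7 in ≈ 7.857 in
Ia = 0.2S: 0.2·7.857 = 1.571 in (exactly 11/7)
P − Ia = 10.500 − 1.571 = 125/14 ≈ 8.929 in (> 0, runoff occurs)
Q: (125/14)² ÷ (235/14) = 3125/658 in (≈ 4.749 in)

Q = 3125/658 in ≈ 4.749 in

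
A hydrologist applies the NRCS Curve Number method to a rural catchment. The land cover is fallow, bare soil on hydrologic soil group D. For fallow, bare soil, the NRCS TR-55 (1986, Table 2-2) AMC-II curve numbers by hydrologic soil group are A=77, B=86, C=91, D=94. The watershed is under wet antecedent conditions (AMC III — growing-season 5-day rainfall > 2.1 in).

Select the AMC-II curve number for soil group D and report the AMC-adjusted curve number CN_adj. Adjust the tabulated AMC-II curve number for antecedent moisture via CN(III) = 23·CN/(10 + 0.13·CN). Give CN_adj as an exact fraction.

NRCS table: fallow, bare soil, soil group D → CN(II) = 94
CN(III) from CN(II)=94: (23·94)/(10 + 0.13·94) = 108100/1111 ≈ 97.300

CN_adj = 108100/1111 ≈ 97.300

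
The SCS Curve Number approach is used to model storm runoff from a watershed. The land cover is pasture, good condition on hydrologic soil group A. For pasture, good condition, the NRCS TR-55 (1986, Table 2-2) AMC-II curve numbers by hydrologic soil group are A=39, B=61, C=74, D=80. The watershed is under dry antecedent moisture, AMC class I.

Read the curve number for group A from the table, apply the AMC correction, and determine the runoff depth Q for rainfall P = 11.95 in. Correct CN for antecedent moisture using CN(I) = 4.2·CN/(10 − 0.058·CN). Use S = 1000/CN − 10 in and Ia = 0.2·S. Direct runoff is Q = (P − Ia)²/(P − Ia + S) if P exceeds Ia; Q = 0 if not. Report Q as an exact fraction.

Q = 5437735081/11199677580 in ≈ 0.486 in

NRCS table: pasture, good condition, soil group A → CN(II) = 39
Adjust CN=39 to AMC I: 4.2·39/(10 − 0.058·39) → (819/5) ÷ (3869/500) = 81900/3869 ≈ 21.168
S = 1000/(81900/3869) − 10 = 30500/819 in ≈ 37.241 in
Ia = 0.2S: 0.2·37.241 = 7.448 in (exactly 6100/819)
Excess rainfall: 11.950 − 7.448 = 4.502 in; P > Ia so Q > 0
Q = (73741/16380)²/((73741/16380) + 30500/819) = (5437735081/268304400)/(683741/16380) = 5437735081/11199677580 in ≈ 0.486 in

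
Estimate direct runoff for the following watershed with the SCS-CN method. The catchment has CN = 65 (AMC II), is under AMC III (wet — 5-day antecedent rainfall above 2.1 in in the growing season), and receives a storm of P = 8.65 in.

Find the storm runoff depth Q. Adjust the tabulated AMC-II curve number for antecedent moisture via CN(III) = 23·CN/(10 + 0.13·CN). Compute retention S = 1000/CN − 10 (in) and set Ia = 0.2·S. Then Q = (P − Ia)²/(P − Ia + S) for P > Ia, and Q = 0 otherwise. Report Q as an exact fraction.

Q = 2393851329/376303460 in ≈ 6.361 in

Adjust CN=65 to AMC III: 23·65/(10 + 0.13·65) → 1495 ÷ (369/20) = 29900/369 ≈ 81.030
S = 1000/(29900/369) − 10 = 700/299 in ≈ 2.341 in
Ia = 0.2S: 0.2·2.341 = 0.468 in (exactly 140/299)
P − Ia = 8.650 − 0.468 = 48927/5980 ≈ 8.182 in (> 0, runoff occurs)
Q = (48927/5980)²/((48927/5980) + 700/299) = (2393851329/35760400)/(62927/5980) = 2393851329/376303460 in ≈ 6.361 in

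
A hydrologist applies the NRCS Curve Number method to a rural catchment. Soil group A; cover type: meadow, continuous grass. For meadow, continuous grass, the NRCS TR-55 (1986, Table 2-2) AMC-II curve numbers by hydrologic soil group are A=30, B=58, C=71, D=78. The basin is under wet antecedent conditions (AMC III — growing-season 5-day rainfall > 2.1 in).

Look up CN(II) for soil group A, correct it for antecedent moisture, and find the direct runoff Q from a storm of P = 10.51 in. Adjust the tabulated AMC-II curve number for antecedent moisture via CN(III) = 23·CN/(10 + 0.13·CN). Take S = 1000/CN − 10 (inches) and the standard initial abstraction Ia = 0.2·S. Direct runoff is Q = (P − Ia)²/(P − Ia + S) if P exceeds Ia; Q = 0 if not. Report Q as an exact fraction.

NRCS table: meadow, continuous grass, soil group A → CN(II) = 30
Wet (AMC III): CN(III) = 23·30/(10 + 0.13·30) = 690/(139/10) = 6900/139 ≈ 49.640
Max retention: S = 1000/(6900/139) − 10 = 700/69 in (≈ 10.145 in)
Ia = 0.2·(700/69) = 140/69 in ≈ 2.029 in
Since P=10.510 > Ia=2.029: effective rainfall P−Ia = 58519/6900 in
Runoff Q = (P−Ia)²/(P−Ia+S) = (8.481)²/(8.481+10.145) = 3424473361/886781100 ≈ 3.862 in

Q = 3424473361/886781100 in ≈ 3.862 in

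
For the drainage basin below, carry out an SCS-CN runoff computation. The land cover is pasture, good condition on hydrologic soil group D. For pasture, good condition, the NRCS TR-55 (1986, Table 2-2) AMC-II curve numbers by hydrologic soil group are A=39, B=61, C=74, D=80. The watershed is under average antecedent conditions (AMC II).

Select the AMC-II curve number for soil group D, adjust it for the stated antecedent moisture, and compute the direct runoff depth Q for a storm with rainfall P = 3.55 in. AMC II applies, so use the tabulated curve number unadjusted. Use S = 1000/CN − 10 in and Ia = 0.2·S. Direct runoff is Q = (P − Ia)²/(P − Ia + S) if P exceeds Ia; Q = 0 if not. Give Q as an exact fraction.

NRCS table: pasture, good condition, soil group D → CN(II) = 80
CN(II) = 80; AMC II needs no correction.
S = 1000/80 − 10 = 5/2 in ≈ 2.500 in
Initial abstraction Ia = S/5 = (5/2)/5 = 1/2 ≈ 0.500 in
Since P=3.550 > Ia=0.500: effective rainfall P−Ia = 61/20 in
Q = (61/20)²/((61/20) + 5/2) = (3721/400)/(111/20) = 3721/2220 in ≈ 1.676 in

Q = 3721/2220 in ≈ 1.676 in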